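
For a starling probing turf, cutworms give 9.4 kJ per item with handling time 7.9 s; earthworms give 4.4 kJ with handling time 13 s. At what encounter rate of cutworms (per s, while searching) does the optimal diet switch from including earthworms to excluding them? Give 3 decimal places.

Drop earthworms once their profitability E₂/h₂ falls below the rate achievable on cutworms alone: E₂/h₂ = λE₁/(1 + λh₁).
Solve for λ: λE₁h₂ = E₂(1 + λh₁) → λ(E₁h₂ − E₂h₁) = E₂ → λ = E₂/(E₁h₂ − E₂h₁).
λ = 4.4/(9.4×13 − 4.4×7.9) = 4.4/87.44 = 0.05032 per s.

0.050 per s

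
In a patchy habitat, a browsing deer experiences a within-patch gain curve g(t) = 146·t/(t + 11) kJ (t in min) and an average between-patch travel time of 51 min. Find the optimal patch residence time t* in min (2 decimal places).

23.69 min

By the marginal value theorem, leave when the instantaneous gain rate g'(t) equals the habitat-wide average g(t)/(T + t).
g'(t) = 146·11/(t + 11)². Setting 146·11/(t+11)² = 146t/[(t+11)(51+t)] gives 11(51+t) = t(t+11), so t² = 11×51 = 561.
t* = √561 = 23.69 min.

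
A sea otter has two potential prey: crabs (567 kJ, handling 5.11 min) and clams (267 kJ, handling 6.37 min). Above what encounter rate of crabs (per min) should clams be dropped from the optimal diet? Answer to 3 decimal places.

0.119 per min

The zero-one rule: include clams iff E₂/h₂ > λE₁/(1+λh₁). Equality gives the switch point.
λE₁h₂ = E₂ + λE₂h₁ ⇒ λ = E₂/(E₁h₂ − E₂h₁) = 267/(3612 − 1364) = 0.1188 per min.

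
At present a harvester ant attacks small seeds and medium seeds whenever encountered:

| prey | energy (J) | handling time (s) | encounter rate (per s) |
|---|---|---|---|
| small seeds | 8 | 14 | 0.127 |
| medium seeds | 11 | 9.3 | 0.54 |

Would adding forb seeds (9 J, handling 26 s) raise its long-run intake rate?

Intake rate on the current diet: R = (0.127×8 + 0.54×11) / (1 + 0.127×14 + 0.54×9.3) = 6.956/7.8 = 0.8918 J/s.
Profitability of forb seeds: 9/26 = 0.3462 J/s.
0.3462 < 0.8918, so adding forb seeds would lower the average — exclude it.

No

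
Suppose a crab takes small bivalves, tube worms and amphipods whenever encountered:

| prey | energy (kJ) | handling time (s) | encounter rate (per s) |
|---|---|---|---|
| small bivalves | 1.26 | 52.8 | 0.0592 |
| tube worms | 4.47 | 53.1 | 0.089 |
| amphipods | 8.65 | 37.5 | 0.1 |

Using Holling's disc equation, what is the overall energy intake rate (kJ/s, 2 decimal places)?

0.11 kJ/s

Energy encountered per unit search time: 0.0592×1.26 + 0.089×4.47 + 0.1×8.65 = 1.337 kJ/s.
Handling time per unit search time: 0.0592×52.8 + 0.089×53.1 + 0.1×37.5 = 11.6.
Rate = 1.337/(1 + 11.6) = 0.1061 kJ/s.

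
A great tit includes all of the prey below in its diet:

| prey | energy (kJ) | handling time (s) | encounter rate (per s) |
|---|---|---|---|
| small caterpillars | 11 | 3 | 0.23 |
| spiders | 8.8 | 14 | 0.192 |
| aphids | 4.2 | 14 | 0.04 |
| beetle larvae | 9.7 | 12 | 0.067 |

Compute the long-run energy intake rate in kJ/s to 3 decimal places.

0.877 kJ/s

Energy encountered per unit search time: 0.23×11 + 0.192×8.8 + 0.04×4.2 + 0.067×9.7 = 5.038 kJ/s.
Handling time per unit search time: 0.23×3 + 0.192×14 + 0.04×14 + 0.067×12 = 4.742.
Rate = 5.038/(1 + 4.742) = 0.8773 kJ/s.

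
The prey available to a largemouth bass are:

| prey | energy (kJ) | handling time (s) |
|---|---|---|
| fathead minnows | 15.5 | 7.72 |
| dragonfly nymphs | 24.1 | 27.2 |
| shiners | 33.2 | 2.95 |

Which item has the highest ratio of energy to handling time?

Profitability E/h (kJ/s): fathead minnows = 15.5/7.72 = 2.01, dragonfly nymphs = 24.1/27.2 = 0.886, shiners = 33.2/2.95 = 11.3.
Ranked: shiners > fathead minnows > dragonfly nymphs.

shiners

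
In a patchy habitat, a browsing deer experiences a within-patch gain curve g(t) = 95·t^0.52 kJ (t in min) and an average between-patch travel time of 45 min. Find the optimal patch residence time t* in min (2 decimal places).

48.75 min

Optimal t* satisfies g'(t*) = g(t*)/(T + t*).
g'(t) = 0.52·95·t^-0.48. Setting 0.52·95·t^-0.48 = 95·t^0.52/(45+t) gives 0.52(45+t) = t, so 0.48·t = 0.52×45.
t* = 0.52×45/0.48 = 48.75 min.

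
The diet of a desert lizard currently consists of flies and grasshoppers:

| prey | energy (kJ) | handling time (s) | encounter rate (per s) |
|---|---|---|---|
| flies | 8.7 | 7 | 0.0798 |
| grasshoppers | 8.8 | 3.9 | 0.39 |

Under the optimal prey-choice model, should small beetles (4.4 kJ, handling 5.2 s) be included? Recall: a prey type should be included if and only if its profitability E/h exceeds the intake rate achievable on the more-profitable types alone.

No

Intake rate on the current diet: R = (0.0798×8.7 + 0.39×8.8) / (1 + 0.0798×7 + 0.39×3.9) = 4.126/3.08 = 1.34 kJ/s.
small beetles: E/h = 4.4/5.2 = 0.8462 kJ/s.
Since 0.8462 < R, time spent handling small beetles is better spent searching.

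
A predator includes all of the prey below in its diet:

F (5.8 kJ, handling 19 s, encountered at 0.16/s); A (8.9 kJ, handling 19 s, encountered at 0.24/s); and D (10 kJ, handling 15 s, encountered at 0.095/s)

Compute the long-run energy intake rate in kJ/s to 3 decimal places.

0.400 kJ/s

Energy encountered per unit search time: 0.16×5.8 + 0.24×8.9 + 0.095×10 = 4.014 kJ/s.
Handling time per unit search time: 0.16×19 + 0.24×19 + 0.095×15 = 9.025.
Rate = 4.014/(1 + 9.025) = 0.4004 kJ/s.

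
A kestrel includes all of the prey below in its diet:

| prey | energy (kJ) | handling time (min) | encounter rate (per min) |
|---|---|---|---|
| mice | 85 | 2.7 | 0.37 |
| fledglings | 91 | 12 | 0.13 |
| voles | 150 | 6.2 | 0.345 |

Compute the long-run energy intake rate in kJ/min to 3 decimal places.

Energy encountered per unit search time: 0.37×85 + 0.13×91 + 0.345×150 = 95.03 kJ/min.
Handling time per unit search time: 0.37×2.7 + 0.13×12 + 0.345×6.2 = 4.698.
Rate = 95.03/(1 + 4.698) = 16.68 kJ/min.

16.678 kJ/min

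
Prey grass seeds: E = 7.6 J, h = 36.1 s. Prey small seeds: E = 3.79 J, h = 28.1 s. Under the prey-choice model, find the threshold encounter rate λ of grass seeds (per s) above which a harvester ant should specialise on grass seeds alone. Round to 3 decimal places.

Drop small seeds once their profitability E₂/h₂ falls below the rate achievable on grass seeds alone: E₂/h₂ = λE₁/(1 + λh₁).
Solve for λ: λE₁h₂ = E₂(1 + λh₁) → λ(E₁h₂ − E₂h₁) = E₂ → λ = E₂/(E₁h₂ − E₂h₁).
λ = 3.79/(7.6×28.1 − 3.79×36.1) = 3.79/76.74 = 0.04939 per s.

0.049 per s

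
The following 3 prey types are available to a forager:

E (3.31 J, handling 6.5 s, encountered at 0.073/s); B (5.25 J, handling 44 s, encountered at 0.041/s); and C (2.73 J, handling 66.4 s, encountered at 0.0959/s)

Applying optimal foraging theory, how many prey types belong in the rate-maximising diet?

Profitabilities (E/h, J/s): E 0.509, B 0.119, C 0.0411. Add prey in this order while the next type's profitability exceeds the intake rate on those already taken.
Rate on top 1: 0.1639. B: 0.119 < 0.1639 → exclude; stop.
Optimal diet: E — 1 of 3 types.

1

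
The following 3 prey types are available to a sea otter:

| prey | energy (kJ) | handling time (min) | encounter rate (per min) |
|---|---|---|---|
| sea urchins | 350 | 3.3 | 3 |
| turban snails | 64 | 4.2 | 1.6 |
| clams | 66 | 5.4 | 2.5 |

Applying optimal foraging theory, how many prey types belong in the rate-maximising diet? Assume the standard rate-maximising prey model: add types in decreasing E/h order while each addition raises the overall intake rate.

1

Rank by E/h (kJ/min): sea urchins 106, turban snails 15.2, clams 12.2. Include each in turn until the next type's E/h falls below the running intake rate.
Rate on top 1: 96.33. turban snails: 15.2 < 96.33 → exclude; stop.
Optimal diet: sea urchins — 1 of 3 types.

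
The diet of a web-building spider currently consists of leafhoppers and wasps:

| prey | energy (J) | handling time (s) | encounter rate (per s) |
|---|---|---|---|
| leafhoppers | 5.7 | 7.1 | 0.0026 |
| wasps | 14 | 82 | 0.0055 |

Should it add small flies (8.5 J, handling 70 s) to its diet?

Intake rate on the current diet: R = (0.0026×5.7 + 0.0055×14) / (1 + 0.0026×7.1 + 0.0055×82) = 0.09182/1.469 = 0.06249 J/s.
Profitability of small flies: 8.5/70 = 0.1214 J/s.
Since 0.1214 > R, including small flies increases the long-run rate.

Yes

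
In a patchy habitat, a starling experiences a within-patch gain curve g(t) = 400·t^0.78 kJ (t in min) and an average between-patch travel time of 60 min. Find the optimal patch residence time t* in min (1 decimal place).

Maximise g(t)/(T+t): set derivative to zero → g'(t)(T+t) = g(t).
g'(t) = 0.78·400·t^-0.22. Setting 0.78·400·t^-0.22 = 400·t^0.78/(60+t) gives 0.78(60+t) = t, so 0.22·t = 0.78×60.
t* = 0.78×60/0.22 = 212.7 min.

212.7 min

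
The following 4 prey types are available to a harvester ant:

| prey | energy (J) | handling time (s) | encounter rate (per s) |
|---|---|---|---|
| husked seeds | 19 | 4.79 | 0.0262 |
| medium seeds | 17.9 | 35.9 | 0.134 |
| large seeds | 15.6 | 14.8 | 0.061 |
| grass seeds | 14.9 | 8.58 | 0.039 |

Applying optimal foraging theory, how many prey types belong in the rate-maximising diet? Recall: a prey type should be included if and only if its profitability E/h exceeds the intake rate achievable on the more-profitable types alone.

E/h in descending order: husked seeds 3.97, grass seeds 1.74, large seeds 1.05, medium seeds 0.499 J/s. The optimal diet is the largest prefix of this list for which every included type satisfies E_i/h_i > R on the types above it.
Rate on top 1: 0.4423. grass seeds: 1.74 > 0.4423 → include.
Rate on top 2: 0.7389. large seeds: 1.05 > 0.7389 → include.
Rate on top 3: 0.8593. medium seeds: 0.499 < 0.8593 → exclude; stop.
Optimal diet: husked seeds, grass seeds, large seeds — 3 of 4 types.

3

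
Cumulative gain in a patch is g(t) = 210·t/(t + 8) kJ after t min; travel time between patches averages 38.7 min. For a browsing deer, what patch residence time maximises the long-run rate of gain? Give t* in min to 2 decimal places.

17.60 min

By the marginal value theorem, leave when the instantaneous gain rate g'(t) equals the habitat-wide average g(t)/(T + t).
g'(t) = 210·8/(t + 8)². Setting 210·8/(t+8)² = 210t/[(t+8)(38.7+t)] gives 8(38.7+t) = t(t+8), so t² = 8×38.7 = 309.6.
t* = √309.6 = 17.6 min.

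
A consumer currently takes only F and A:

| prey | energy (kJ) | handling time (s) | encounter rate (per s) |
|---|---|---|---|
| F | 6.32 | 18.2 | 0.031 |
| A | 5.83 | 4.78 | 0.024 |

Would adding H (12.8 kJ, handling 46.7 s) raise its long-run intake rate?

Yes

Current rate: (0.031×6.32 + 0.024×5.83)/(1 + 0.031×18.2 + 0.024×4.78) = 0.2 kJ/s.
H: E/h = 12.8/46.7 = 0.2741 kJ/s.
0.2741 > 0.2, so adding H raises the average — include it.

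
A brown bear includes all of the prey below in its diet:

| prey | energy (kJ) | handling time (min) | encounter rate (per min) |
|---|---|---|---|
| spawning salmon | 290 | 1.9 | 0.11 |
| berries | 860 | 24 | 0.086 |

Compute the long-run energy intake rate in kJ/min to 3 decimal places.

32.343 kJ/min

R = (0.11×290 + 0.086×860) / (1 + 0.11×1.9 + 0.086×24) = 105.9/3.273 = 32.34 kJ/min.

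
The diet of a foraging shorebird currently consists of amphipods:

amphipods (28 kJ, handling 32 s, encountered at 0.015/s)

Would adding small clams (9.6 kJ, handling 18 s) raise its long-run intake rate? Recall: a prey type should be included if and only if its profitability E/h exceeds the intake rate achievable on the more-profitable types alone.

Yes

On amphipods alone, R = ΣλE/(1+Σλh) = 0.42/1.48 = 0.2838 kJ/s.
Profitability of small clams: 9.6/18 = 0.5333 kJ/s.
0.5333 > 0.2838, so adding small clams raises the average — include it.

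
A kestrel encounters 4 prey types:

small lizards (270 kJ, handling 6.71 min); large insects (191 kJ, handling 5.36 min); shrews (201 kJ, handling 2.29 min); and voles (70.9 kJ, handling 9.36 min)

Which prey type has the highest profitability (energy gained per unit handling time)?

shrews

Profitability E/h (kJ/min): small lizards = 270/6.71 = 40.2, large insects = 191/5.36 = 35.6, shrews = 201/2.29 = 87.8, voles = 70.9/9.36 = 7.57.
Ranked: shrews > small lizards > large insects > voles.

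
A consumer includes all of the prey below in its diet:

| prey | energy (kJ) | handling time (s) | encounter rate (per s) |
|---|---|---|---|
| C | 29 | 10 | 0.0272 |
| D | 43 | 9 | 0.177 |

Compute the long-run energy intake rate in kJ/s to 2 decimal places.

2.93 kJ/s

R = Σλ_iE_i / (1 + Σλ_ih_i)
Numerator: 0.0272×29 + 0.177×43 = 8.4
Denominator: 1 + 0.0272×10 + 0.177×9 = 2.865
R = 8.4/2.865 = 2.932 kJ/s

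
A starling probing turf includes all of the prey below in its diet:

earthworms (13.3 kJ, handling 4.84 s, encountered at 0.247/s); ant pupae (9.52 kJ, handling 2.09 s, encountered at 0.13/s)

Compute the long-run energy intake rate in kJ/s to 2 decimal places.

R = Σλ_iE_i / (1 + Σλ_ih_i)
Numerator: 0.247×13.3 + 0.13×9.52 = 4.523
Denominator: 1 + 0.247×4.84 + 0.13×2.09 = 2.467
R = 4.523/2.467 = 1.833 kJ/s

1.83 kJ/s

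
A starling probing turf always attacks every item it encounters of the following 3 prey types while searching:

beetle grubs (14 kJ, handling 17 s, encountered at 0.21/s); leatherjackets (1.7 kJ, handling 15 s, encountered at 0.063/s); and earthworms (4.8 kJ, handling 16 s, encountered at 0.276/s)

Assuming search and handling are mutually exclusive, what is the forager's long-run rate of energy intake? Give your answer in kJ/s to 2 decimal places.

0.44 kJ/s

R = (0.21×14 + 0.063×1.7 + 0.276×4.8) / (1 + 0.21×17 + 0.063×15 + 0.276×16) = 4.372/9.931 = 0.4402 kJ/s.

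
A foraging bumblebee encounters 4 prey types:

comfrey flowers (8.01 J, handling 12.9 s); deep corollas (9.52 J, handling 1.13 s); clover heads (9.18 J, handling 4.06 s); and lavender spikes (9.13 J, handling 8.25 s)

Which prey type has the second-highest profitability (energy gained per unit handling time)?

In descending order of E/h:
deep corollas: 9.52/1.13 = 8.42 J/s
clover heads: 9.18/4.06 = 2.26 J/s
lavender spikes: 9.13/8.25 = 1.11 J/s
comfrey flowers: 8.01/12.9 = 0.621 J/s

clover heads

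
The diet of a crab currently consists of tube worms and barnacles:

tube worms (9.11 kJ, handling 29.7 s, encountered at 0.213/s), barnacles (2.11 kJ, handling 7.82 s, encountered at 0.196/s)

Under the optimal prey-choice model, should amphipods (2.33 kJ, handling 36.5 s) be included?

No

Intake rate on the current diet: R = (0.213×9.11 + 0.196×2.11) / (1 + 0.213×29.7 + 0.196×7.82) = 2.354/8.859 = 0.2657 kJ/s.
amphipods: E/h = 2.33/36.5 = 0.06384 kJ/s.
0.06384 < 0.2657, so adding amphipods would lower the average — exclude it.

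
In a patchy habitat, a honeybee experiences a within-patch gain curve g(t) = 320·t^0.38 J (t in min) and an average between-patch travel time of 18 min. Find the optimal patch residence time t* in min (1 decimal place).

11.0 min

By the marginal value theorem, leave when the instantaneous gain rate g'(t) equals the habitat-wide average g(t)/(T + t).
g'(t) = 0.38·320·t^-0.62. Setting 0.38·320·t^-0.62 = 320·t^0.38/(18+t) gives 0.38(18+t) = t, so 0.62·t = 0.38×18.
t* = 0.38×18/0.62 = 11.03 min.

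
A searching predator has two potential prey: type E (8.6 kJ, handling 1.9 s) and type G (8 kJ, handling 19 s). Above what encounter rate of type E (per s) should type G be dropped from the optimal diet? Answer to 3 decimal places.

0.054 per s

At the threshold, the rate on type E alone equals the profitability of type G: λ·8.6/(1 + λ·1.9) = 8/19 = 0.4211.
Rearranging, λ(8.6 − 0.4211×1.9) = 0.4211, so λ = 0.4211/7.8 = 0.05398 per s.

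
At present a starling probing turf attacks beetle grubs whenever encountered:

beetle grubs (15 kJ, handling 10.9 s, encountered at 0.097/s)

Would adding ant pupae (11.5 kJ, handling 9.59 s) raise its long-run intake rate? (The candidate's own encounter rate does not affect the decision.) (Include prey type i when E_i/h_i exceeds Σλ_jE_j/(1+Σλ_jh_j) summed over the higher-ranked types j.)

Yes

On beetle grubs alone, R = ΣλE/(1+Σλh) = 1.455/2.057 = 0.7072 kJ/s.
ant pupae: E/h = 11.5/9.59 = 1.199 kJ/s.
1.199 > 0.7072, so adding ant pupae raises the average — include it.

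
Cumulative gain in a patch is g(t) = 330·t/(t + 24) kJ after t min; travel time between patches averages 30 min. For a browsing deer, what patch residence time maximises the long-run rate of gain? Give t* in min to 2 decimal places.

26.83 min

Optimal t* satisfies g'(t*) = g(t*)/(T + t*).
g'(t) = 330·24/(t + 24)². Setting 330·24/(t+24)² = 330t/[(t+24)(30+t)] gives 24(30+t) = t(t+24), so t² = 24×30 = 720.
t* = √720 = 26.83 min.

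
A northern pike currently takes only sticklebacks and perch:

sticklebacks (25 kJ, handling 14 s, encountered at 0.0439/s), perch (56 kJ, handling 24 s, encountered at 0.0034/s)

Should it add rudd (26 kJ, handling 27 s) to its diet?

Current rate: (0.0439×25 + 0.0034×56)/(1 + 0.0439×14 + 0.0034×24) = 0.7593 kJ/s.
rudd: E/h = 26/27 = 0.963 kJ/s.
Since 0.963 > R, including rudd increases the long-run rate.

Yes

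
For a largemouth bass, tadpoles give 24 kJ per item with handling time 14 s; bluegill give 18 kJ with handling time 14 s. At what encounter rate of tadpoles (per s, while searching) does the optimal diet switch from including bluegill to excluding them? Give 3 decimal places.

0.214 per s

At the threshold, the rate on tadpoles alone equals the profitability of bluegill: λ·24/(1 + λ·14) = 18/14 = 1.286.
Rearranging, λ(24 − 1.286×14) = 1.286, so λ = 1.286/6 = 0.2143 per s.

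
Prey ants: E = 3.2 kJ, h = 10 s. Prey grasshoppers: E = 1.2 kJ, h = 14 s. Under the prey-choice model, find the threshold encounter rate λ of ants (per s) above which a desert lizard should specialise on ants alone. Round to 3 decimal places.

0.037 per s

Drop grasshoppers once their profitability E₂/h₂ falls below the rate achievable on ants alone: E₂/h₂ = λE₁/(1 + λh₁).
Solve for λ: λE₁h₂ = E₂(1 + λh₁) → λ(E₁h₂ − E₂h₁) = E₂ → λ = E₂/(E₁h₂ − E₂h₁).
λ = 1.2/(3.2×14 − 1.2×10) = 1.2/32.8 = 0.03659 per s.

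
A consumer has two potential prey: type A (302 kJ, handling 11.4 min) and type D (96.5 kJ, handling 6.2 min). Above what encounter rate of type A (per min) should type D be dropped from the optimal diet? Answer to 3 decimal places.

At the threshold, the rate on type A alone equals the profitability of type D: λ·302/(1 + λ·11.4) = 96.5/6.2 = 15.56.
Rearranging, λ(302 − 15.56×11.4) = 15.56, so λ = 15.56/124.6 = 0.125 per min.

0.125 per min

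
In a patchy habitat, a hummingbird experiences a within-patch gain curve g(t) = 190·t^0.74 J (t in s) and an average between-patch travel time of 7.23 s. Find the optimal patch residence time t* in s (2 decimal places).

20.58 s

By the marginal value theorem, leave when the instantaneous gain rate g'(t) equals the habitat-wide average g(t)/(T + t).
g'(t) = 0.74·190·t^-0.26. Setting 0.74·190·t^-0.26 = 190·t^0.74/(7.23+t) gives 0.74(7.23+t) = t, so 0.26·t = 0.74×7.23.
t* = 0.74×7.23/0.26 = 20.58 s.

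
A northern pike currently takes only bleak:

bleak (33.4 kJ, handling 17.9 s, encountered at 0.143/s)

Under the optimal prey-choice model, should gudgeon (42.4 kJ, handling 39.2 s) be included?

No

On bleak alone, R = ΣλE/(1+Σλh) = 4.776/3.56 = 1.342 kJ/s.
gudgeon: E/h = 42.4/39.2 = 1.082 kJ/s.
Since 1.082 < R, time spent handling gudgeon is better spent searching.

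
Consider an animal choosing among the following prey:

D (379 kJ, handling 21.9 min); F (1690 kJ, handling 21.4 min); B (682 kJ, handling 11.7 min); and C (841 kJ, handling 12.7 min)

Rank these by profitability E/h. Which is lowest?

In descending order of E/h:
F: 1690/21.4 = 79 kJ/min
C: 841/12.7 = 66.2 kJ/min
B: 682/11.7 = 58.3 kJ/min
D: 379/21.9 = 17.3 kJ/min

D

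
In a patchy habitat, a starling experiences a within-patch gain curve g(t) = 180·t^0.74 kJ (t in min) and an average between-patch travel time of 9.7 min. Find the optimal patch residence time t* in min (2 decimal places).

Optimal t* satisfies g'(t*) = g(t*)/(T + t*).
g'(t) = 0.74·180·t^-0.26. Setting 0.74·180·t^-0.26 = 180·t^0.74/(9.7+t) gives 0.74(9.7+t) = t, so 0.26·t = 0.74×9.7.
t* = 0.74×9.7/0.26 = 27.61 min.

27.61 min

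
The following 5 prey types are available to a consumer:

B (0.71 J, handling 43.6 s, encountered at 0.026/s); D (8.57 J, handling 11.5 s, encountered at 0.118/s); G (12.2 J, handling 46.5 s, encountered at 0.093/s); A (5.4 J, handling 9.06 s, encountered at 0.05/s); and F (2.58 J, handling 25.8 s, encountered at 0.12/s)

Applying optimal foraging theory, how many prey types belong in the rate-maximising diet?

2

Rank by E/h (J/s): D 0.745, A 0.596, G 0.262, F 0.1, B 0.0163. Include each in turn until the next type's E/h falls below the running intake rate.
Rate on top 1: 0.429. A: 0.596 > 0.429 → include.
Rate on top 2: 0.456. G: 0.262 < 0.456 → exclude; stop.
Optimal diet: D, A — 2 of 5 types.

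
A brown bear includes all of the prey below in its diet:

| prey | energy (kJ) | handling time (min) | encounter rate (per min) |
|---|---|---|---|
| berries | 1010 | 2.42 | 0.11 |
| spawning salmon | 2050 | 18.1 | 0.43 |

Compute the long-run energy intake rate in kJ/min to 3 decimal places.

Energy encountered per unit search time: 0.11×1010 + 0.43×2050 = 992.6 kJ/min.
Handling time per unit search time: 0.11×2.42 + 0.43×18.1 = 8.049.
Rate = 992.6/(1 + 8.049) = 109.7 kJ/min.

109.689 kJ/min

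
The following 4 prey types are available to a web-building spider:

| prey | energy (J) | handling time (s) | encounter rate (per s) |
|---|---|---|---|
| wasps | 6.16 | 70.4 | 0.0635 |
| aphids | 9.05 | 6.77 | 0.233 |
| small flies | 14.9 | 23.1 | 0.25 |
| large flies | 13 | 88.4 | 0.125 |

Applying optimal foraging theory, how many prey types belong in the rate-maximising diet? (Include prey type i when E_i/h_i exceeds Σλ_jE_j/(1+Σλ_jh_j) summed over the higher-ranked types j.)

1

E/h in descending order: aphids 1.34, small flies 0.645, large flies 0.147, wasps 0.0875 J/s. The optimal diet is the largest prefix of this list for which every included type satisfies E_i/h_i > R on the types above it.
Rate on top 1: 0.8181. small flies: 0.645 < 0.8181 → exclude; stop.
Optimal diet: aphids — 1 of 4 types.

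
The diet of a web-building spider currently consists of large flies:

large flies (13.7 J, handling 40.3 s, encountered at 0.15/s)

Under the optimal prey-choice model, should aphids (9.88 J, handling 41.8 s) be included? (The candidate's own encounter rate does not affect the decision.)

Current rate: (0.15×13.7)/(1 + 0.15×40.3) = 0.2917 J/s.
aphids: E/h = 9.88/41.8 = 0.2364 J/s.
0.2364 < 0.2917, so adding aphids would lower the average — exclude it.

No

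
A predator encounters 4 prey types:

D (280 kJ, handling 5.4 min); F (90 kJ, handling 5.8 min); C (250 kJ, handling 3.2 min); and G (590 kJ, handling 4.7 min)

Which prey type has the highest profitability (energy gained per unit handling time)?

G

Profitability E/h (kJ/min): D = 280/5.4 = 51.9, F = 90/5.8 = 15.5, C = 250/3.2 = 78.1, G = 590/4.7 = 126.
Ranked: G > C > D > F.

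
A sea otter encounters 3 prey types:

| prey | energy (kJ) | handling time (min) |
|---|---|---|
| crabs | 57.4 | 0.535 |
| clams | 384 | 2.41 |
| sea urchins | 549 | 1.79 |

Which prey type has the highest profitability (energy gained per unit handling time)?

sea urchins

Profitability E/h (kJ/min): crabs = 57.4/0.535 = 107, clams = 384/2.41 = 159, sea urchins = 549/1.79 = 307.
Ranked: sea urchins > clams > crabs.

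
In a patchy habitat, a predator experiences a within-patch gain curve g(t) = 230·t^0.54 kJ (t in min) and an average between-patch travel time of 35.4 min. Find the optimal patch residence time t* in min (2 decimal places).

By the marginal value theorem, leave when the instantaneous gain rate g'(t) equals the habitat-wide average g(t)/(T + t).
g'(t) = 0.54·230·t^-0.46. Setting 0.54·230·t^-0.46 = 230·t^0.54/(35.4+t) gives 0.54(35.4+t) = t, so 0.46·t = 0.54×35.4.
t* = 0.54×35.4/0.46 = 41.56 min.

41.56 min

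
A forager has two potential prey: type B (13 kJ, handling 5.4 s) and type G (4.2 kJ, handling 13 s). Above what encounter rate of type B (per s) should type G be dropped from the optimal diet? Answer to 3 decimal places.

0.029 per s

At the threshold, the rate on type B alone equals the profitability of type G: λ·13/(1 + λ·5.4) = 4.2/13 = 0.3231.
Rearranging, λ(13 − 0.3231×5.4) = 0.3231, so λ = 0.3231/11.26 = 0.0287 per s.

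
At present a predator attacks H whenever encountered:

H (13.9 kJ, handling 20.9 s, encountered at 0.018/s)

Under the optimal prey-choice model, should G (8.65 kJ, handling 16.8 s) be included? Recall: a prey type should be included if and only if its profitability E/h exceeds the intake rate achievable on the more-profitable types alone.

Intake rate on the current diet: R = (0.018×13.9) / (1 + 0.018×20.9) = 0.2502/1.376 = 0.1818 kJ/s.
Profitability of G: 8.65/16.8 = 0.5149 kJ/s.
0.5149 > 0.1818, so adding G raises the average — include it.

Yes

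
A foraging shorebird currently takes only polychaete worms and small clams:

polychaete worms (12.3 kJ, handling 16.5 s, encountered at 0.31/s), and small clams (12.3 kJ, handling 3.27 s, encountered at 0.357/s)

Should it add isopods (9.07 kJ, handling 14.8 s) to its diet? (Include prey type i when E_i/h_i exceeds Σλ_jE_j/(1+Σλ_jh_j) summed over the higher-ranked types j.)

No

On polychaete worms and small clams alone, R = ΣλE/(1+Σλh) = 8.204/7.282 = 1.127 kJ/s.
Profitability of isopods: 9.07/14.8 = 0.6128 kJ/s.
0.6128 < 1.127, so adding isopods would lower the average — exclude it.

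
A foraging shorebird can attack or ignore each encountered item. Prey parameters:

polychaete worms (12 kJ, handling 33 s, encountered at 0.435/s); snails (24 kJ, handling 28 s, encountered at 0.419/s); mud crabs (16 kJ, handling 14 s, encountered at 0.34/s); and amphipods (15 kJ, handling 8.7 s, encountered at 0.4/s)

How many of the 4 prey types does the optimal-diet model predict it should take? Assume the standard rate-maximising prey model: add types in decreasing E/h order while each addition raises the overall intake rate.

E/h in descending order: amphipods 1.72, mud crabs 1.14, snails 0.857, polychaete worms 0.364 kJ/s. The optimal diet is the largest prefix of this list for which every included type satisfies E_i/h_i > R on the types above it.
Rate on top 1: 1.339. mud crabs: 1.14 < 1.339 → exclude; stop.
Optimal diet: amphipods — 1 of 4 types.

1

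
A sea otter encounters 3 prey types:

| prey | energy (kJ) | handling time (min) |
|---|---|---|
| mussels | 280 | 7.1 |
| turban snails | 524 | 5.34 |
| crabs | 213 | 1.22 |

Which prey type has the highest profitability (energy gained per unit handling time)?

crabs

In descending order of E/h:
crabs: 213/1.22 = 175 kJ/min
turban snails: 524/5.34 = 98.1 kJ/min
mussels: 280/7.1 = 39.4 kJ/min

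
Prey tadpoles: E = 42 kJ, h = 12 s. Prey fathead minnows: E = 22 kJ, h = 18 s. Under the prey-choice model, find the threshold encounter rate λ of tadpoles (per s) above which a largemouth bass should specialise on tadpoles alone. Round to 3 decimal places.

0.045 per s

Drop fathead minnows once their profitability E₂/h₂ falls below the rate achievable on tadpoles alone: E₂/h₂ = λE₁/(1 + λh₁).
Solve for λ: λE₁h₂ = E₂(1 + λh₁) → λ(E₁h₂ − E₂h₁) = E₂ → λ = E₂/(E₁h₂ − E₂h₁).
λ = 22/(42×18 − 22×12) = 22/492 = 0.04472 per s.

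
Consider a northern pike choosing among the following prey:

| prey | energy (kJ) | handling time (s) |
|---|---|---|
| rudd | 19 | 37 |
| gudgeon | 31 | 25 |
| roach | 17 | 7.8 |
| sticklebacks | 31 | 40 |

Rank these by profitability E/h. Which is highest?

roach

Profitability E/h (kJ/s): rudd = 19/37 = 0.514, gudgeon = 31/25 = 1.24, roach = 17/7.8 = 2.18, sticklebacks = 31/40 = 0.775.
Ranked: roach > gudgeon > sticklebacks > rudd.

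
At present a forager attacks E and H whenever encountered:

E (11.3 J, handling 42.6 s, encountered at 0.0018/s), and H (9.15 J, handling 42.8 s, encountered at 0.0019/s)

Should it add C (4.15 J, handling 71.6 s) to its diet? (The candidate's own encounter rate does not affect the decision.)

Yes

On E and H alone, R = ΣλE/(1+Σλh) = 0.03773/1.158 = 0.03258 J/s.
Profitability of C: 4.15/71.6 = 0.05796 J/s.
Since 0.05796 > R, including C increases the long-run rate.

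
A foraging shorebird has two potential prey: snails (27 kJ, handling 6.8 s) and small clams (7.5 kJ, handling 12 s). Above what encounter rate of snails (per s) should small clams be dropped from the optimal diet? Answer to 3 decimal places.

0.027 per s

At the threshold, the rate on snails alone equals the profitability of small clams: λ·27/(1 + λ·6.8) = 7.5/12 = 0.625.
Rearranging, λ(27 − 0.625×6.8) = 0.625, so λ = 0.625/22.75 = 0.02747 per s.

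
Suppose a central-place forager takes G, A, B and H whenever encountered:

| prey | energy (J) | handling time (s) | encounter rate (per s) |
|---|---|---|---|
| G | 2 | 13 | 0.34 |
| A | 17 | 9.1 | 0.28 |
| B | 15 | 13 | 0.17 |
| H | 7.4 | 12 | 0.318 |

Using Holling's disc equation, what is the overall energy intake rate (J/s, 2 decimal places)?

R = (0.34×2 + 0.28×17 + 0.17×15 + 0.318×7.4) / (1 + 0.34×13 + 0.28×9.1 + 0.17×13 + 0.318×12) = 10.34/13.99 = 0.7391 J/s.

0.74 J/s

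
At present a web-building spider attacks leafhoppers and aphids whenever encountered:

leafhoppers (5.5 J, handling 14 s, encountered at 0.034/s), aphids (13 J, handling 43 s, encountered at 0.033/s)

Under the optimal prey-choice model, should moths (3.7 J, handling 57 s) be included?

Current rate: (0.034×5.5 + 0.033×13)/(1 + 0.034×14 + 0.033×43) = 0.2128 J/s.
moths: E/h = 3.7/57 = 0.06491 J/s.
Since 0.06491 < R, time spent handling moths is better spent searching.

No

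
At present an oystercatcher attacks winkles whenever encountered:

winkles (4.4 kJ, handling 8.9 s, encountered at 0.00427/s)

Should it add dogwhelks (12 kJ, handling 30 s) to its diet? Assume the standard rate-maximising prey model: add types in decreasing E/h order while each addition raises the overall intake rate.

Yes

Intake rate on the current diet: R = (0.00427×4.4) / (1 + 0.00427×8.9) = 0.01879/1.038 = 0.0181 kJ/s.
dogwhelks: E/h = 12/30 = 0.4 kJ/s.
Since 0.4 > R, including dogwhelks increases the long-run rate.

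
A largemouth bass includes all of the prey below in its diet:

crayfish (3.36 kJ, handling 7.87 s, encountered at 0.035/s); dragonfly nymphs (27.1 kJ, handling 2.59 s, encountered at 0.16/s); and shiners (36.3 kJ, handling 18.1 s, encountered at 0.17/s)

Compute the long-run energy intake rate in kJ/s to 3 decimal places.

2.229 kJ/s

R = (0.035×3.36 + 0.16×27.1 + 0.17×36.3) / (1 + 0.035×7.87 + 0.16×2.59 + 0.17×18.1) = 10.62/4.767 = 2.229 kJ/s.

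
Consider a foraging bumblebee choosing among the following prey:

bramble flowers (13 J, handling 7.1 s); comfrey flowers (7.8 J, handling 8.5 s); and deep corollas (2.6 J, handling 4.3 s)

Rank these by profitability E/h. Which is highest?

In descending order of E/h:
bramble flowers: 13/7.1 = 1.83 J/s
comfrey flowers: 7.8/8.5 = 0.918 J/s
deep corollas: 2.6/4.3 = 0.605 J/s

bramble flowers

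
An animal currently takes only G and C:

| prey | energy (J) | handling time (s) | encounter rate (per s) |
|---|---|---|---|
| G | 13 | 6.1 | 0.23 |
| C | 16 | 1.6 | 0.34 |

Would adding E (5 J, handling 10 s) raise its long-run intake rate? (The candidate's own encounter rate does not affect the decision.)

No

Intake rate on the current diet: R = (0.23×13 + 0.34×16) / (1 + 0.23×6.1 + 0.34×1.6) = 8.43/2.947 = 2.861 J/s.
E: E/h = 5/10 = 0.5 J/s.
Since 0.5 < R, time spent handling E is better spent searching.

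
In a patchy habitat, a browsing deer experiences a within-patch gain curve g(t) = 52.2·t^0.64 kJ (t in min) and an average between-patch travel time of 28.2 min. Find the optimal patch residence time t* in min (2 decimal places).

50.13 min

Maximise g(t)/(T+t): set derivative to zero → g'(t)(T+t) = g(t).
g'(t) = 0.64·52.2·t^-0.36. Setting 0.64·52.2·t^-0.36 = 52.2·t^0.64/(28.2+t) gives 0.64(28.2+t) = t, so 0.36·t = 0.64×28.2.
t* = 0.64×28.2/0.36 = 50.13 min.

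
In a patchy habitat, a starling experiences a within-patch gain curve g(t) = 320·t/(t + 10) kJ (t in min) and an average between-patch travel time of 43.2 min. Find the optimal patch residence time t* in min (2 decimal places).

Maximise g(t)/(T+t): set derivative to zero → g'(t)(T+t) = g(t).
g'(t) = 320·10/(t + 10)². Setting 320·10/(t+10)² = 320t/[(t+10)(43.2+t)] gives 10(43.2+t) = t(t+10), so t² = 10×43.2 = 432.
t* = √432 = 20.78 min.

20.78 min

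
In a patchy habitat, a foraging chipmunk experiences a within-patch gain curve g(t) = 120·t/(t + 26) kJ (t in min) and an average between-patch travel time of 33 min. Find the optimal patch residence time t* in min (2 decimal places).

29.29 min

Maximise g(t)/(T+t): set derivative to zero → g'(t)(T+t) = g(t).
g'(t) = 120·26/(t + 26)². Setting 120·26/(t+26)² = 120t/[(t+26)(33+t)] gives 26(33+t) = t(t+26), so t² = 26×33 = 858.
t* = √858 = 29.29 min.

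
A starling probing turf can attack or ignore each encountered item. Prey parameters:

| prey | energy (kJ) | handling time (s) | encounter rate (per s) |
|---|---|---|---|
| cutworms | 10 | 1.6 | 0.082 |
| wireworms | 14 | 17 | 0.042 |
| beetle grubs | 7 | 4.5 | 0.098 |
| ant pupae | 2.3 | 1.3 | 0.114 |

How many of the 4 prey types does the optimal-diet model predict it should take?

3

Rank by E/h (kJ/s): cutworms 6.25, ant pupae 1.77, beetle grubs 1.56, wireworms 0.824. Include each in turn until the next type's E/h falls below the running intake rate.
Rate on top 1: 0.7249. ant pupae: 1.77 > 0.7249 → include.
Rate on top 2: 0.8459. beetle grubs: 1.56 > 0.8459 → include.
Rate on top 3: 1.028. wireworms: 0.824 < 1.028 → exclude; stop.
Optimal diet: cutworms, ant pupae, beetle grubs — 3 of 4 types.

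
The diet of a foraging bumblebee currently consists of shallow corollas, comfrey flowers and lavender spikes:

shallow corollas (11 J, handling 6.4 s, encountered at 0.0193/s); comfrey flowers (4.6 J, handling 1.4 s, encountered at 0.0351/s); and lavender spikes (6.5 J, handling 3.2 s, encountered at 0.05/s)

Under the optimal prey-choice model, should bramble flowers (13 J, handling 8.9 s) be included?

Current rate: (0.0193×11 + 0.0351×4.6 + 0.05×6.5)/(1 + 0.0193×6.4 + 0.0351×1.4 + 0.05×3.2) = 0.5243 J/s.
Profitability of bramble flowers: 13/8.9 = 1.461 J/s.
1.461 > 0.5243, so adding bramble flowers raises the average — include it.

Yes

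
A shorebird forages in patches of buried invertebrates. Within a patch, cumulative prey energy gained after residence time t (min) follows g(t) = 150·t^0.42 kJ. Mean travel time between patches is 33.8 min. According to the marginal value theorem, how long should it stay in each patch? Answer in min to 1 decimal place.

By the marginal value theorem, leave when the instantaneous gain rate g'(t) equals the habitat-wide average g(t)/(T + t).
g'(t) = 0.42·150·t^-0.58. Setting 0.42·150·t^-0.58 = 150·t^0.42/(33.8+t) gives 0.42(33.8+t) = t, so 0.58·t = 0.42×33.8.
t* = 0.42×33.8/0.58 = 24.48 min.

24.5 min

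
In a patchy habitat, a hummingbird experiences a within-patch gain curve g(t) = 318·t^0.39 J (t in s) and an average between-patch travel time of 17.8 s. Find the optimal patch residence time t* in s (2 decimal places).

11.38 s

By the marginal value theorem, leave when the instantaneous gain rate g'(t) equals the habitat-wide average g(t)/(T + t).
g'(t) = 0.39·318·t^-0.61. Setting 0.39·318·t^-0.61 = 318·t^0.39/(17.8+t) gives 0.39(17.8+t) = t, so 0.61·t = 0.39×17.8.
t* = 0.39×17.8/0.61 = 11.38 s.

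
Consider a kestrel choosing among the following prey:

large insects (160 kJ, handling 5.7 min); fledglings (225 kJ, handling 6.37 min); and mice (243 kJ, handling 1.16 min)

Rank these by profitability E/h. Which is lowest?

large insects

In descending order of E/h:
mice: 243/1.16 = 209 kJ/min
fledglings: 225/6.37 = 35.3 kJ/min
large insects: 160/5.7 = 28.1 kJ/min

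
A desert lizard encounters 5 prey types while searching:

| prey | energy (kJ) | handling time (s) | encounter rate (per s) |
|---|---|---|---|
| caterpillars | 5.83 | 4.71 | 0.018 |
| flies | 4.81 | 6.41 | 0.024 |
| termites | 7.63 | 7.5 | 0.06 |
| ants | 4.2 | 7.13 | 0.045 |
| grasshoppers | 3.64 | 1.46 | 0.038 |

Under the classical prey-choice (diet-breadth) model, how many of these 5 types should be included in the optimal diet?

E/h in descending order: grasshoppers 2.49, caterpillars 1.24, termites 1.02, flies 0.75, ants 0.589 kJ/s. The optimal diet is the largest prefix of this list for which every included type satisfies E_i/h_i > R on the types above it.
Rate on top 1: 0.131. caterpillars: 1.24 > 0.131 → include.
Rate on top 2: 0.2133. termites: 1.02 > 0.2133 → include.
Rate on top 3: 0.4408. flies: 0.75 > 0.4408 → include.
Rate on top 4: 0.4681. ants: 0.589 > 0.4681 → include.
Optimal diet: grasshoppers, caterpillars, termites, flies, ants — 5 of 5 types.

5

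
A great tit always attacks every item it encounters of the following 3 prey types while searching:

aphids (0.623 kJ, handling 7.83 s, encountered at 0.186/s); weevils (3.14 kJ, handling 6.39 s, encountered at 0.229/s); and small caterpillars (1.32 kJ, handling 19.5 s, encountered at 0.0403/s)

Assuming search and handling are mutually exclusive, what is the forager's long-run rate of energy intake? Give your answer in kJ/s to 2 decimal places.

R = (0.186×0.623 + 0.229×3.14 + 0.0403×1.32) / (1 + 0.186×7.83 + 0.229×6.39 + 0.0403×19.5) = 0.8881/4.706 = 0.1887 kJ/s.

0.19 kJ/s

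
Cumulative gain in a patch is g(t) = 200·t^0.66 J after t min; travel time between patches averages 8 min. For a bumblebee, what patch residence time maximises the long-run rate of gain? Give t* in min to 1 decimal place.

Optimal t* satisfies g'(t*) = g(t*)/(T + t*).
g'(t) = 0.66·200·t^-0.34. Setting 0.66·200·t^-0.34 = 200·t^0.66/(8+t) gives 0.66(8+t) = t, so 0.34·t = 0.66×8.
t* = 0.66×8/0.34 = 15.53 min.

15.5 min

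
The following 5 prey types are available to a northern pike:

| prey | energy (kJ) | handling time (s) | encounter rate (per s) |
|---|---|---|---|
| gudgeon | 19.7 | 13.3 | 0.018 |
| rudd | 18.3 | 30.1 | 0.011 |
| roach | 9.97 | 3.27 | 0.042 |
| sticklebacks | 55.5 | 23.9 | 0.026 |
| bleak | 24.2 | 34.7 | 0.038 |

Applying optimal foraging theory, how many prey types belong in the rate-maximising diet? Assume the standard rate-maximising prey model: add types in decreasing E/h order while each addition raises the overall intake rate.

E/h in descending order: roach 3.05, sticklebacks 2.32, gudgeon 1.48, bleak 0.697, rudd 0.608 kJ/s. The optimal diet is the largest prefix of this list for which every included type satisfies E_i/h_i > R on the types above it.
Rate on top 1: 0.3682. sticklebacks: 2.32 > 0.3682 → include.
Rate on top 2: 1.059. gudgeon: 1.48 > 1.059 → include.
Rate on top 3: 1.109. bleak: 0.697 < 1.109 → exclude; stop.
Optimal diet: roach, sticklebacks, gudgeon — 3 of 5 types.

3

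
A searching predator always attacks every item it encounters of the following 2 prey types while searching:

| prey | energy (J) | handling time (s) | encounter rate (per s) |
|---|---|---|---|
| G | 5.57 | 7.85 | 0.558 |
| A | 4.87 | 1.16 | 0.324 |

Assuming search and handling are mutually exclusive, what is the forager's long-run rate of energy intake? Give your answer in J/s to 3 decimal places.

R = (0.558×5.57 + 0.324×4.87) / (1 + 0.558×7.85 + 0.324×1.16) = 4.686/5.756 = 0.8141 J/s.

0.814 J/s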